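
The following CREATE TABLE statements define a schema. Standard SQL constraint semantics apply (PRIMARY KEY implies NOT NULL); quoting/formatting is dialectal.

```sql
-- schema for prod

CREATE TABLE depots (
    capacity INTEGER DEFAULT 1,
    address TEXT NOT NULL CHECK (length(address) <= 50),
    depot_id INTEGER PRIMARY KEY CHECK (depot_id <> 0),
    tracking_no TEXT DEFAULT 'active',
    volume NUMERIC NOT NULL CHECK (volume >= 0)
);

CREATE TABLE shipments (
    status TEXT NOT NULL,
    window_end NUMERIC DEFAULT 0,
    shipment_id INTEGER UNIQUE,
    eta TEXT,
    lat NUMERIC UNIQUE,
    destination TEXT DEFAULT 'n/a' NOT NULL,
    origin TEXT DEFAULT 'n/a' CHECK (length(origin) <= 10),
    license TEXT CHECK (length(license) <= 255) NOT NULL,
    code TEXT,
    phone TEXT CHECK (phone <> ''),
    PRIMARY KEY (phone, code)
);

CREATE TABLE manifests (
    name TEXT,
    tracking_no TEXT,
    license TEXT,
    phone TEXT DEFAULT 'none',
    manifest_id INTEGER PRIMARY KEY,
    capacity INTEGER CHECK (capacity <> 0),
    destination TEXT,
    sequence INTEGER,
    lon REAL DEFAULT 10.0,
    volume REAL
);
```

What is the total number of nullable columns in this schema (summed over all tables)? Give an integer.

depots: 2 nullable (capacity, tracking_no — PK (depot_id) and explicit NOT NULL columns excluded).
shipments: 5 nullable (window_end, shipment_id, eta, lat, origin — PK (phone, code) and explicit NOT NULL columns excluded).
manifests: 9 nullable (name, tracking_no, license, phone, capacity, destination, sequence, lon, volume — PK (manifest_id) and explicit NOT NULL columns excluded).
Total: 2 + 5 + 9 = 16.

16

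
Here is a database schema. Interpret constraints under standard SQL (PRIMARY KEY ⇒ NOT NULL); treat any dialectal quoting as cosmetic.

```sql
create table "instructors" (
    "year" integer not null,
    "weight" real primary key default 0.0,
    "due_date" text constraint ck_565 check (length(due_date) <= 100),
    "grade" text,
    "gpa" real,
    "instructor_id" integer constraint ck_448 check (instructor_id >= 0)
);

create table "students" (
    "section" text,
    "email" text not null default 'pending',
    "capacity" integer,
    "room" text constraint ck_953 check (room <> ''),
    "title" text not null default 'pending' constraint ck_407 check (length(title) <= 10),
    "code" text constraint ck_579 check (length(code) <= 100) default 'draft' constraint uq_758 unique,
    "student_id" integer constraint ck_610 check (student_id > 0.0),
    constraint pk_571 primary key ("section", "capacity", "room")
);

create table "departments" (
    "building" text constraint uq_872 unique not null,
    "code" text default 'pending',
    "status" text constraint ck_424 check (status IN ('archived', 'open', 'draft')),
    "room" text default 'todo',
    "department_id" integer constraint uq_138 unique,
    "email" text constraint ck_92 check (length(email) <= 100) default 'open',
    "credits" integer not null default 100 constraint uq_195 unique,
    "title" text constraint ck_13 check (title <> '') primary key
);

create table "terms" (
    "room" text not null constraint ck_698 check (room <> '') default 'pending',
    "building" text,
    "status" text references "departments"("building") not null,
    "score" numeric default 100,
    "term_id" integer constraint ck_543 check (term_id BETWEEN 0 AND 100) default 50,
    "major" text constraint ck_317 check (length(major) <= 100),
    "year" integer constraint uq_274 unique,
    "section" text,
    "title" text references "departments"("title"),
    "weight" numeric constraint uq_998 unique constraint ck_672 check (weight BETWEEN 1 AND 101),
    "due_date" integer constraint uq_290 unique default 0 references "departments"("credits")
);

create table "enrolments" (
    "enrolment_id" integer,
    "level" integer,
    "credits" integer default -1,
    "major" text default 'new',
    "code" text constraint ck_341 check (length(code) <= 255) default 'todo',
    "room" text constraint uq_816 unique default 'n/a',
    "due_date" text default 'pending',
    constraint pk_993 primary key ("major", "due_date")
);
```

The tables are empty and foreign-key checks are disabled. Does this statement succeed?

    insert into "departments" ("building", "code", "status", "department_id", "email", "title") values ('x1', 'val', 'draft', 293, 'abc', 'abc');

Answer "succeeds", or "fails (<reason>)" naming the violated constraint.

succeeds

NOT NULL columns: building is supplied; credits defaults to 100; title is supplied.
CHECK constraints: 'draft' satisfies (status IN ('archived', 'open', 'draft')); 'abc' satisfies (length(email) <= 100); 'abc' satisfies (title <> '').
No constraint is violated.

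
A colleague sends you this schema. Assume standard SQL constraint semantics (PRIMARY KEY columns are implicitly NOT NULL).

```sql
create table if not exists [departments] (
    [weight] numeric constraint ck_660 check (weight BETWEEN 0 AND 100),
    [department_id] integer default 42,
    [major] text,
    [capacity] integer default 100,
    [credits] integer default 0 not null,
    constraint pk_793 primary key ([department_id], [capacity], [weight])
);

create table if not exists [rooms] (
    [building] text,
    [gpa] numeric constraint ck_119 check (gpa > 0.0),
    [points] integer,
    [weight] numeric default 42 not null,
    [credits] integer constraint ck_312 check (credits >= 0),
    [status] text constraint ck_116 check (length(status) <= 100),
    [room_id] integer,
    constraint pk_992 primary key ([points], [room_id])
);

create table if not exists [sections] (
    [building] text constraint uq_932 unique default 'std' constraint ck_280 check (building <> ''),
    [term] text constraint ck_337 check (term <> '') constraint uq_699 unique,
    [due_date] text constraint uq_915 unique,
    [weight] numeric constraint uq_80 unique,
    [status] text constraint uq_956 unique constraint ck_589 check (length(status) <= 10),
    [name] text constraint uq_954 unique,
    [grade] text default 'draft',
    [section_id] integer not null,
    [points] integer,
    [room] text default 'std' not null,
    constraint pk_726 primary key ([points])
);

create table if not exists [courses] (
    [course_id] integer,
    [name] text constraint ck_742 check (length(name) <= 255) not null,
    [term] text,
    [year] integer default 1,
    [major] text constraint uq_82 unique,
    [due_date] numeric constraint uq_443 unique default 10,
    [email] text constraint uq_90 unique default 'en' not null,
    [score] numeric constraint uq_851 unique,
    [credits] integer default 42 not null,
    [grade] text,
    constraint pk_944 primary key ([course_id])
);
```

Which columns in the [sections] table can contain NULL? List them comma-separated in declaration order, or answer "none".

building, term, due_date, weight, status, name, grade

- building: CHECK does not forbid NULL (a CHECK constraint passes when its expression is NULL) → nullable.
- term: CHECK does not forbid NULL (a CHECK constraint passes when its expression is NULL) → nullable.
- due_date: UNIQUE does not imply NOT NULL → nullable.
- weight: UNIQUE does not imply NOT NULL → nullable.
- status: CHECK does not forbid NULL (a CHECK constraint passes when its expression is NULL) → nullable.
- name: UNIQUE does not imply NOT NULL → nullable.
- grade: DEFAULT only fills an omitted column; an explicit NULL is still allowed → nullable.
- section_id: declared NOT NULL → not nullable.
- points: part of the PRIMARY KEY, which implies NOT NULL → not nullable.
- room: declared NOT NULL → not nullable.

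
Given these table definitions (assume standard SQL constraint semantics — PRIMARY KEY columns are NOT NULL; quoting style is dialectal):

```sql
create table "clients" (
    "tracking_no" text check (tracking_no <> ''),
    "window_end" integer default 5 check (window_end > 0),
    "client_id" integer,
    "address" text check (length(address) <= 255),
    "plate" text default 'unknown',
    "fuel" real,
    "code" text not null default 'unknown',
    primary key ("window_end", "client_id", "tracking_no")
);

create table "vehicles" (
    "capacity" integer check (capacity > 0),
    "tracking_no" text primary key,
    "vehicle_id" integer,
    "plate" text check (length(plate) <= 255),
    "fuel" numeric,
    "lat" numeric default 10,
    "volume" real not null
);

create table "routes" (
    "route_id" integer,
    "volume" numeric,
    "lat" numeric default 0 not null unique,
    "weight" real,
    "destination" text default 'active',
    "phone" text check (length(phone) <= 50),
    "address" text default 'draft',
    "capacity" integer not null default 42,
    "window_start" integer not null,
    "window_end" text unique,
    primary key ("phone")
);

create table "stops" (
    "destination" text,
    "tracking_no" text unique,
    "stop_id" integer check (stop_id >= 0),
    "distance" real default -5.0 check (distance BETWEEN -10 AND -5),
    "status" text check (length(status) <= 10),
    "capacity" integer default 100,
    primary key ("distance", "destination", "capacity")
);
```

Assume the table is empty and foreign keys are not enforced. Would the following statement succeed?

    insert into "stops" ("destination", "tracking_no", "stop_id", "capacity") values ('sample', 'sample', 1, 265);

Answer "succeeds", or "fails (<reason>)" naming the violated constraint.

succeeds

NOT NULL columns: capacity is supplied; destination is supplied; distance defaults to -5.0.
CHECK constraints: 1 satisfies (stop_id >= 0).
No constraint is violated.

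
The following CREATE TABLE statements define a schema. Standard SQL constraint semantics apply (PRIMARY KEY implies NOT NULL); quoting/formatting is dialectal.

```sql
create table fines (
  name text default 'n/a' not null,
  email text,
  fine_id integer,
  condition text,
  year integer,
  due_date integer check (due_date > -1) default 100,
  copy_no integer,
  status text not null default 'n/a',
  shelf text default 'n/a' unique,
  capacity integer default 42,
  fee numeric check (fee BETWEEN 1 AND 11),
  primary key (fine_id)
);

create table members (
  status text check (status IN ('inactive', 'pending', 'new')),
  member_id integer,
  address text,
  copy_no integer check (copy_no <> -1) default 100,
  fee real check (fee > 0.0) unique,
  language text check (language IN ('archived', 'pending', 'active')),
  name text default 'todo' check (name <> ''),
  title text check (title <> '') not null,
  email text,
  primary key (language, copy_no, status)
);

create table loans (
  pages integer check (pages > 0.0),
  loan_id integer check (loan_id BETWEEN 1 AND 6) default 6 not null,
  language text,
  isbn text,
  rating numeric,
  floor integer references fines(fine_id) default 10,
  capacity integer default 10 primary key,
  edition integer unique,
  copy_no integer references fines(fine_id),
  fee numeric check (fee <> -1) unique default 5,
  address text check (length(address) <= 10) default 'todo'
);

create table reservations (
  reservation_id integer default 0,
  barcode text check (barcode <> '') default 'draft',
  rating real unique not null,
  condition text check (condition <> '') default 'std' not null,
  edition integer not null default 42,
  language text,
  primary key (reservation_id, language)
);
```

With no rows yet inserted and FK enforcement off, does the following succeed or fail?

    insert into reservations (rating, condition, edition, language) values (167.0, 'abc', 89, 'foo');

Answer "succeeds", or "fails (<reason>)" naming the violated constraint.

succeeds

NOT NULL columns: condition is supplied; edition is supplied; language is supplied; rating is supplied; reservation_id defaults to 0.
CHECK constraints: 'abc' satisfies (condition <> '').
No constraint is violated.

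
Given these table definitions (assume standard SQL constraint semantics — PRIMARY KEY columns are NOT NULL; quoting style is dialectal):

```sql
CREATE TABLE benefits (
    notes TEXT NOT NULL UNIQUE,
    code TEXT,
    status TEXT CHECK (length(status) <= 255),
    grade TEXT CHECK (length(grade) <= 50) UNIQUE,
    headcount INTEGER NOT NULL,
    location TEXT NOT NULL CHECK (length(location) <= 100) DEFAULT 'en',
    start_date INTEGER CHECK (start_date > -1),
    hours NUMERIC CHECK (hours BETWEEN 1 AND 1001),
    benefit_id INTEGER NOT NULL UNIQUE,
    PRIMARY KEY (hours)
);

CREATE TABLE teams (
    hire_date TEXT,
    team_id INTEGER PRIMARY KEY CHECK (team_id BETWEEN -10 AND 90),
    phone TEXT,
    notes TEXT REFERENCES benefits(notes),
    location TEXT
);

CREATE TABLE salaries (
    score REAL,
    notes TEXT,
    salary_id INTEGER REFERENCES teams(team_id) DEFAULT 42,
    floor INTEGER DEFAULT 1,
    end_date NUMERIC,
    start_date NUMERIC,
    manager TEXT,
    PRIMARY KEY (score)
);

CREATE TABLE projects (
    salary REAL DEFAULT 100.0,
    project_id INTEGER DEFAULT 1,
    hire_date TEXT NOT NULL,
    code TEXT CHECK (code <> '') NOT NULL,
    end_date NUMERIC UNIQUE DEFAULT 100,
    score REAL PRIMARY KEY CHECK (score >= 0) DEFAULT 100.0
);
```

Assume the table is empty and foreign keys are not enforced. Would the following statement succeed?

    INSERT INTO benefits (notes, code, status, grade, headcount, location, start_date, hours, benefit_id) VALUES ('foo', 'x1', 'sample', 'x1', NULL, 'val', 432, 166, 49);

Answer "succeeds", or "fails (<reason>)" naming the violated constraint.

headcount is explicitly set to NULL, but headcount is declared NOT NULL.

fails (NOT NULL on headcount)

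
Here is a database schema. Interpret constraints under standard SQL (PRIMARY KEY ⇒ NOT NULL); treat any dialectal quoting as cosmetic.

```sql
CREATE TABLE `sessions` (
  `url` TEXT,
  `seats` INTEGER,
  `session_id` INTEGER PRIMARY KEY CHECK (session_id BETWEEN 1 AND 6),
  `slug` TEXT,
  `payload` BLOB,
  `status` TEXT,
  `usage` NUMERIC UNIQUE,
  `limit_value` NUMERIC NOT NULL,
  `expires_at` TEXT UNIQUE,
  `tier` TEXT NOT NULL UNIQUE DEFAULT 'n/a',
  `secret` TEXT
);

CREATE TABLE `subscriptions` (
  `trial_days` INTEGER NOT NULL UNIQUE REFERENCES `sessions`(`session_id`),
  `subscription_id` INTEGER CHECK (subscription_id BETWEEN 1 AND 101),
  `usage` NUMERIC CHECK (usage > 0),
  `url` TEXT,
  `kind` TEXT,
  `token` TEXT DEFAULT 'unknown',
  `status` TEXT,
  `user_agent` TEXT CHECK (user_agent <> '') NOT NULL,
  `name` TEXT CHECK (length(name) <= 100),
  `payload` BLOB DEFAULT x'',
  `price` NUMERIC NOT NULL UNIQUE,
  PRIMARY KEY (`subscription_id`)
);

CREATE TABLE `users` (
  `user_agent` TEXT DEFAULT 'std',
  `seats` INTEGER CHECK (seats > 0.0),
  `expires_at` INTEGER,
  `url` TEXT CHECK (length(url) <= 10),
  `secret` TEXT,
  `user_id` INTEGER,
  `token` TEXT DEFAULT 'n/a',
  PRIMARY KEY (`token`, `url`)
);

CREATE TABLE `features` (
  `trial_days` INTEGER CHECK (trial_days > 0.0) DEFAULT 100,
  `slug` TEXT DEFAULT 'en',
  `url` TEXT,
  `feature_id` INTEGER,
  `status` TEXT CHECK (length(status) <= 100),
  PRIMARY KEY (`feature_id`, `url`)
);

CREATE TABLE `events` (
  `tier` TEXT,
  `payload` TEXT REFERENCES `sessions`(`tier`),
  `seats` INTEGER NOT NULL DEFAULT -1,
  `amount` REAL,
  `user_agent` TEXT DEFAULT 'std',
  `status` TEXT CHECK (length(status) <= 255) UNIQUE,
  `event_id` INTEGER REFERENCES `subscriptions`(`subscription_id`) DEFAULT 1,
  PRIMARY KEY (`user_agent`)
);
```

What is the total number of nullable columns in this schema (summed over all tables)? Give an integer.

sessions: 8 nullable (url, seats, slug, payload, status, usage, expires_at, secret — PK (session_id) and explicit NOT NULL columns excluded).
subscriptions: 7 nullable (usage, url, kind, token, status, name, payload — PK (subscription_id) and explicit NOT NULL columns excluded).
users: 5 nullable (user_agent, seats, expires_at, secret, user_id — PK (token, url) and explicit NOT NULL columns excluded).
features: 3 nullable (trial_days, slug, status — PK (feature_id, url) and explicit NOT NULL columns excluded).
events: 5 nullable (tier, payload, amount, status, event_id — PK (user_agent) and explicit NOT NULL columns excluded).
Total: 8 + 7 + 5 + 3 + 5 = 28.

28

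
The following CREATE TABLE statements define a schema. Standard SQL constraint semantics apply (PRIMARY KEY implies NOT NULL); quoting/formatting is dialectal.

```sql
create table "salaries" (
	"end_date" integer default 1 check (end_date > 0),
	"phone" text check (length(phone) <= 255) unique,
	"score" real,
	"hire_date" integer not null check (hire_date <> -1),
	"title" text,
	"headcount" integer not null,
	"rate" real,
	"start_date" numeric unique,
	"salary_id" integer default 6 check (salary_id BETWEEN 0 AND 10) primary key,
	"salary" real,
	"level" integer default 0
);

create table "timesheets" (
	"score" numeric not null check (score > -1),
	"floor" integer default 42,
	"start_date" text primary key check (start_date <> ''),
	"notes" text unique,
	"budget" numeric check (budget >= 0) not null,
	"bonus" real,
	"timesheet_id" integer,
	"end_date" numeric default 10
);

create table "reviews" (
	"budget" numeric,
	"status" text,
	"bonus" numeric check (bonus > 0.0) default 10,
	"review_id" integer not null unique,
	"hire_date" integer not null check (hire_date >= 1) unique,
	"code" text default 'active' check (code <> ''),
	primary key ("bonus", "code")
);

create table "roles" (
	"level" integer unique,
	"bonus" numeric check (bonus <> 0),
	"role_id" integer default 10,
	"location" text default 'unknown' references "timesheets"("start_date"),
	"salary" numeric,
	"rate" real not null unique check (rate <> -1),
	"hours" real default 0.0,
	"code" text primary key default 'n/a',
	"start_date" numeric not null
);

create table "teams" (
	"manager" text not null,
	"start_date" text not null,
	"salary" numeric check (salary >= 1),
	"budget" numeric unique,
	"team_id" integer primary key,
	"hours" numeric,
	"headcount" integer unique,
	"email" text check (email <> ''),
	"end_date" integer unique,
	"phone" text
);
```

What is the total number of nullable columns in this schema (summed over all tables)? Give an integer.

28

salaries: 8 nullable (end_date, phone, score, title, rate, start_date, salary, level — PK (salary_id) and explicit NOT NULL columns excluded).
timesheets: 5 nullable (floor, notes, bonus, timesheet_id, end_date — PK (start_date) and explicit NOT NULL columns excluded).
reviews: 2 nullable (budget, status — PK (bonus, code) and explicit NOT NULL columns excluded).
roles: 6 nullable (level, bonus, role_id, location, salary, hours — PK (code) and explicit NOT NULL columns excluded).
teams: 7 nullable (salary, budget, hours, headcount, email, end_date, phone — PK (team_id) and explicit NOT NULL columns excluded).
Total: 8 + 5 + 2 + 6 + 7 = 28.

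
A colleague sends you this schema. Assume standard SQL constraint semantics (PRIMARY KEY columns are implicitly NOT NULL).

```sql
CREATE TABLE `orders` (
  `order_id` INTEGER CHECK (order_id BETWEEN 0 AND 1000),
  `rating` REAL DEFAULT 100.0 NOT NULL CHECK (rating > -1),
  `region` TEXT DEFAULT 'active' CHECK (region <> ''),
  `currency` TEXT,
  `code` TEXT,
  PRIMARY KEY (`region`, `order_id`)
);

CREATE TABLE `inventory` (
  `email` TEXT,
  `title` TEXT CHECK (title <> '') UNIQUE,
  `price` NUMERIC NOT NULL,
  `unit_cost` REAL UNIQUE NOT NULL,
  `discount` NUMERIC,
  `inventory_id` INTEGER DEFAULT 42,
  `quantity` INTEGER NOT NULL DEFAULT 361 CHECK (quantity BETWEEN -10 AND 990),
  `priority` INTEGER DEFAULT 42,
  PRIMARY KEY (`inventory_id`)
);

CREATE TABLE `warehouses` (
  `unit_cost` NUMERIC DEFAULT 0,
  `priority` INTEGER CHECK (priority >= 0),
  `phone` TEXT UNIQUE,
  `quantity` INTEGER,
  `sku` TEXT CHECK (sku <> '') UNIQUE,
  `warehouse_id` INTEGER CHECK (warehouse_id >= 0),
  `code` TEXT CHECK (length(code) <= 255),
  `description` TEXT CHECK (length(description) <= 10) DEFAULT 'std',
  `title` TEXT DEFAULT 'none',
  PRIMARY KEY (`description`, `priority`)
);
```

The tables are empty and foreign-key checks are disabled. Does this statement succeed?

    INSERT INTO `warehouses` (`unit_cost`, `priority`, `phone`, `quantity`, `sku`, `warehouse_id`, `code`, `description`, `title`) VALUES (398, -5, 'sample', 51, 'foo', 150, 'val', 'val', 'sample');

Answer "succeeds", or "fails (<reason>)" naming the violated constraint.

The value -5 for priority violates CHECK (priority >= 0).

fails (CHECK on priority)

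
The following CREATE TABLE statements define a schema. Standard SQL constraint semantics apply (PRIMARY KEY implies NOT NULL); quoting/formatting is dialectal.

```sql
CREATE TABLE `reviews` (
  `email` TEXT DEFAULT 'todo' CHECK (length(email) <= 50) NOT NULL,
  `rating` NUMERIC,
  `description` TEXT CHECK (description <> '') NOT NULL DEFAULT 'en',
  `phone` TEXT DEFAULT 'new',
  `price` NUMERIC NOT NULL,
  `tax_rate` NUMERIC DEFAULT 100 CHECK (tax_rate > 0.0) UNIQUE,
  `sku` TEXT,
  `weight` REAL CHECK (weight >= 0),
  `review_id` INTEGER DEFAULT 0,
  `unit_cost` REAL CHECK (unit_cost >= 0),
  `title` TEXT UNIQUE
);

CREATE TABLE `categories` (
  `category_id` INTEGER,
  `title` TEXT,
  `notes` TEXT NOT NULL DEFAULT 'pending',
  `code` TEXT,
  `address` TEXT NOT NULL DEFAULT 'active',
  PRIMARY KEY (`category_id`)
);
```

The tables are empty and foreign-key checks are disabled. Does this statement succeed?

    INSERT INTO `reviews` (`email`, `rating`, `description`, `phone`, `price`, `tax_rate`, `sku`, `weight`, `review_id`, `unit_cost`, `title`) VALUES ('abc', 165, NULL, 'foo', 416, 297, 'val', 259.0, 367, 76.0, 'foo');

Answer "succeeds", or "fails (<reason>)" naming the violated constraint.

description is explicitly set to NULL, but description is declared NOT NULL.

fails (NOT NULL on description)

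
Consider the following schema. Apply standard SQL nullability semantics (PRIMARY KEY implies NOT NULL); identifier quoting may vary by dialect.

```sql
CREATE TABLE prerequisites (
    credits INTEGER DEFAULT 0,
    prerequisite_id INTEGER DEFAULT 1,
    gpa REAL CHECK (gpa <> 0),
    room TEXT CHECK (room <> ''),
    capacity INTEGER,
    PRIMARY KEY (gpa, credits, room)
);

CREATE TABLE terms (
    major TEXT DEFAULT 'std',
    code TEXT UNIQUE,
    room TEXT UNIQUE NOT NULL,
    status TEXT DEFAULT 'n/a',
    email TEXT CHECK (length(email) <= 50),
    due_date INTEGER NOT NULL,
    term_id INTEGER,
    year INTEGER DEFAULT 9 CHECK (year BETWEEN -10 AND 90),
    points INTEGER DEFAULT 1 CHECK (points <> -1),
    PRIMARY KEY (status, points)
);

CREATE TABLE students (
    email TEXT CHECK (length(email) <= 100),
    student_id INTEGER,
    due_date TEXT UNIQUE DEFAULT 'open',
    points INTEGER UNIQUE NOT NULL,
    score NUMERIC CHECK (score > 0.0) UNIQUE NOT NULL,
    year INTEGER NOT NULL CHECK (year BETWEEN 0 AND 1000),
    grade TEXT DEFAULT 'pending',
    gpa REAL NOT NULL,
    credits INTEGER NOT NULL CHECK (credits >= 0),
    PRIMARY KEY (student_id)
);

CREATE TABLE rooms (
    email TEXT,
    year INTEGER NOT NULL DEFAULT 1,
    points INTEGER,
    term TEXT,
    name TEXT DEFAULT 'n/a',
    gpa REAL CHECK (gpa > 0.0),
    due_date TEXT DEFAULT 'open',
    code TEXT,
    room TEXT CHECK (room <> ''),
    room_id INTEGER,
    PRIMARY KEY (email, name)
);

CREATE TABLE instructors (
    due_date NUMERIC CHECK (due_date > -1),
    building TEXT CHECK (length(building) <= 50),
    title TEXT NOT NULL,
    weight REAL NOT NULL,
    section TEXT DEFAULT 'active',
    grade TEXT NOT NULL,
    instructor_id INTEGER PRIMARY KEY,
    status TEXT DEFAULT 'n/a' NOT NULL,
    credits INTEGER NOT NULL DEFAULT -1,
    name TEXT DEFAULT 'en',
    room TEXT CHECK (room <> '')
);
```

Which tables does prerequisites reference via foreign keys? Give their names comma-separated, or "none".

No column in prerequisites has a REFERENCES clause.

none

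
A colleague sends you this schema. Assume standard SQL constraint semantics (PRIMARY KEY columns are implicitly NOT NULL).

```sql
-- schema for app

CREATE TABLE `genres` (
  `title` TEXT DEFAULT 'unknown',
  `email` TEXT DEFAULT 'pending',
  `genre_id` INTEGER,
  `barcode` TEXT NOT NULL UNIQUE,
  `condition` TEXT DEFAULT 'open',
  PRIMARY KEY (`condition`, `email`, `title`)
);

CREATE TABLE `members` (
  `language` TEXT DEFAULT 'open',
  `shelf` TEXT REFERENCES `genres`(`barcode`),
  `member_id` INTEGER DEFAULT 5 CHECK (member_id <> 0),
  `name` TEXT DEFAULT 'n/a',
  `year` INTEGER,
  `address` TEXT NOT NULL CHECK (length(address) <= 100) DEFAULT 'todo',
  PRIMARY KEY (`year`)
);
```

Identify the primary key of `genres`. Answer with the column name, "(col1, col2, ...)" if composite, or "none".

A table-level PRIMARY KEY clause names 3 columns: condition, email, title.
This is a composite key — the combination is unique, not each column individually.

(condition, email, title)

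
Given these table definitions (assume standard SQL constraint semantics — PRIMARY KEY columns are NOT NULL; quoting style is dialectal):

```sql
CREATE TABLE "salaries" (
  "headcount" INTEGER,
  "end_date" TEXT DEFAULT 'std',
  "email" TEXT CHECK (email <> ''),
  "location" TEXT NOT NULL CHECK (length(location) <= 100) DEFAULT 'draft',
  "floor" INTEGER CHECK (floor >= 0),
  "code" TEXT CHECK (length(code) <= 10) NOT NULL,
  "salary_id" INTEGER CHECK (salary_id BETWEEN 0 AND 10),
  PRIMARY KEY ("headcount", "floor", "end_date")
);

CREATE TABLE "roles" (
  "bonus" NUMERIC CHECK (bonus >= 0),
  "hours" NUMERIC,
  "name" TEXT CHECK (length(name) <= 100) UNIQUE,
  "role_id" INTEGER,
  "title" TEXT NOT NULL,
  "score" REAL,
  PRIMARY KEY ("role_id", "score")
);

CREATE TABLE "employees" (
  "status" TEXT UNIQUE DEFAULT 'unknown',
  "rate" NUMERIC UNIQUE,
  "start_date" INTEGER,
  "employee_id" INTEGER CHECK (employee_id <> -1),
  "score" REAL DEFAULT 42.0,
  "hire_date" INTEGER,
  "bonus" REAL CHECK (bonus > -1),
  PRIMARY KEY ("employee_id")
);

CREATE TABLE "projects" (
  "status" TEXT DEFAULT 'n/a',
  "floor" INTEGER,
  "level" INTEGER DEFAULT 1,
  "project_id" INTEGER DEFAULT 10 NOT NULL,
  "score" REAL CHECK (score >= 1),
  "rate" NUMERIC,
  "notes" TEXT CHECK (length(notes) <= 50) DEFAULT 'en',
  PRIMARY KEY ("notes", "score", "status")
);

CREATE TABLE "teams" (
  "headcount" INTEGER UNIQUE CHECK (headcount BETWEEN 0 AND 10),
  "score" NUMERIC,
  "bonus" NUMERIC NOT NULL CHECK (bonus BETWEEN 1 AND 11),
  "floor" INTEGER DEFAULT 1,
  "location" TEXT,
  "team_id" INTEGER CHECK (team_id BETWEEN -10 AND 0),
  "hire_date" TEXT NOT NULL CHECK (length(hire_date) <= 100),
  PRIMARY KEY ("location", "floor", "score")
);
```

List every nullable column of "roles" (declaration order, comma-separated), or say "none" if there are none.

bonus, hours, name

- bonus: CHECK does not forbid NULL (a CHECK constraint passes when its expression is NULL) → nullable.
- hours: no NOT NULL constraint applies → nullable.
- name: CHECK does not forbid NULL (a CHECK constraint passes when its expression is NULL) → nullable.
- role_id: part of the PRIMARY KEY, which implies NOT NULL → not nullable.
- title: declared NOT NULL → not nullable.
- score: part of the PRIMARY KEY, which implies NOT NULL → not nullable.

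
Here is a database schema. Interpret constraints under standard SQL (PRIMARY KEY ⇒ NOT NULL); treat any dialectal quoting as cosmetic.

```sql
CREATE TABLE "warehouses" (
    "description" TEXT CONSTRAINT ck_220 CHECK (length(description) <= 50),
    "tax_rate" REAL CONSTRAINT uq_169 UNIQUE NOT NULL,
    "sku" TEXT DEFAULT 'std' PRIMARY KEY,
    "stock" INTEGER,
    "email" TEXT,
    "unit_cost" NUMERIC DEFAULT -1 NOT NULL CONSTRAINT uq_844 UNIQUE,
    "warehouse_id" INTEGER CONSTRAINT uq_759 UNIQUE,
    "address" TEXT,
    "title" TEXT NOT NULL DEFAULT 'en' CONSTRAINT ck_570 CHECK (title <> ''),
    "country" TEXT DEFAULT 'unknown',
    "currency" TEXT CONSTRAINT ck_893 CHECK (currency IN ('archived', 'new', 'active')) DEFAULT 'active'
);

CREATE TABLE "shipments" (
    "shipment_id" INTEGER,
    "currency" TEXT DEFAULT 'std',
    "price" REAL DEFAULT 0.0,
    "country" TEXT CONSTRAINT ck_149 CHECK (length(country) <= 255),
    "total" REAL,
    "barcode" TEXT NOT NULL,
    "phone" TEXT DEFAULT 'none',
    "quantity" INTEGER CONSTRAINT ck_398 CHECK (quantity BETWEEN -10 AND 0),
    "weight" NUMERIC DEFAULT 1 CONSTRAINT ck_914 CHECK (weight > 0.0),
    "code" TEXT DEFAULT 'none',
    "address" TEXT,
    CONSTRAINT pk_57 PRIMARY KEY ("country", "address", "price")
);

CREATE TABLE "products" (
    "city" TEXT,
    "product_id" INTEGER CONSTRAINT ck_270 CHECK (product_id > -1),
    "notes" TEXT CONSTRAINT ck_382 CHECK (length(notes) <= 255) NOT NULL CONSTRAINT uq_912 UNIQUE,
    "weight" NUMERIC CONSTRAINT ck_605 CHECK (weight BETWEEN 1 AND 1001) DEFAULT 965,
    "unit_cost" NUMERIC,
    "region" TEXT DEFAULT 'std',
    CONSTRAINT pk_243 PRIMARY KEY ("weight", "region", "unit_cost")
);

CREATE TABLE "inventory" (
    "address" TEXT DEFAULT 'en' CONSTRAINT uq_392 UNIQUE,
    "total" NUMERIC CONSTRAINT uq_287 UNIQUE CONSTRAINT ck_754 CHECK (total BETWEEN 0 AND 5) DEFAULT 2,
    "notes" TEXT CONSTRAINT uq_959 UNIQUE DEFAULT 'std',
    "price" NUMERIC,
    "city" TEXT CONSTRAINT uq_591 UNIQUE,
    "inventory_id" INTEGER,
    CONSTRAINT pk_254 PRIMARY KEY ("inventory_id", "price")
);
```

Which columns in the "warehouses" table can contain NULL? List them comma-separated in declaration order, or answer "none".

- description: CHECK does not forbid NULL (a CHECK constraint passes when its expression is NULL) → nullable.
- tax_rate: declared NOT NULL → not nullable.
- sku: part of the PRIMARY KEY, which implies NOT NULL → not nullable.
- stock: no NOT NULL constraint applies → nullable.
- email: no NOT NULL constraint applies → nullable.
- unit_cost: declared NOT NULL → not nullable.
- warehouse_id: UNIQUE does not imply NOT NULL → nullable.
- address: no NOT NULL constraint applies → nullable.
- title: declared NOT NULL → not nullable.
- country: DEFAULT only fills an omitted column; an explicit NULL is still allowed → nullable.
- currency: CHECK does not forbid NULL (a CHECK constraint passes when its expression is NULL) → nullable.

description, stock, email, warehouse_id, address, country, currency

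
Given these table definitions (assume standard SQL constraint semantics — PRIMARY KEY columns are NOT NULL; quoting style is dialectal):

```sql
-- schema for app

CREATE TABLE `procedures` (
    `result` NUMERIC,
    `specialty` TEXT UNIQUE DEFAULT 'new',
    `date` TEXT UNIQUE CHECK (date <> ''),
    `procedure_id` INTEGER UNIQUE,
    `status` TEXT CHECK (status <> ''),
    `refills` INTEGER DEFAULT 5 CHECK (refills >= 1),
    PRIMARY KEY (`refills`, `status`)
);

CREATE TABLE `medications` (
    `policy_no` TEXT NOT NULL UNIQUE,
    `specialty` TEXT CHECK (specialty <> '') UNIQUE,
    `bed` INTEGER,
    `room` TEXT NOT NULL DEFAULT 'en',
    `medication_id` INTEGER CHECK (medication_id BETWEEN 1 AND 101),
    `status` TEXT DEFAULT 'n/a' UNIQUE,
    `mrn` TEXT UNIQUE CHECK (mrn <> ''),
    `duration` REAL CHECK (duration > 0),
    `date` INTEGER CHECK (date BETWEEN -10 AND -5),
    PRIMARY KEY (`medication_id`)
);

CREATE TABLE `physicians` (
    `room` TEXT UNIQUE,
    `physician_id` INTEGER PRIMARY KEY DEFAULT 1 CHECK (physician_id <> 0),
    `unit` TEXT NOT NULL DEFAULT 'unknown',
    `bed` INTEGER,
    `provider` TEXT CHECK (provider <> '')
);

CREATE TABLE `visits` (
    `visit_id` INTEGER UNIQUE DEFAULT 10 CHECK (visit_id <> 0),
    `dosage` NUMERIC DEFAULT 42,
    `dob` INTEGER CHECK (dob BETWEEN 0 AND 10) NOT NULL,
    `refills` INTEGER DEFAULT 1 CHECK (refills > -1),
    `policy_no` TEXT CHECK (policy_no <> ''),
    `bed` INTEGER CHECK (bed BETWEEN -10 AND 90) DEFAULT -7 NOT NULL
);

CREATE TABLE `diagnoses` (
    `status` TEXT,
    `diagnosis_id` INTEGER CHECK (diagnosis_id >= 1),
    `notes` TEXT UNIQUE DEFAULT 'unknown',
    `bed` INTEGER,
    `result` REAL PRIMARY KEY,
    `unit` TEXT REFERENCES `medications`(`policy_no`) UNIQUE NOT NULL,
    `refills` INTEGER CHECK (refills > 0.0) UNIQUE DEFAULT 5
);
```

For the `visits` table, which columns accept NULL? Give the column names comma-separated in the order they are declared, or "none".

- visit_id: CHECK does not forbid NULL (a CHECK constraint passes when its expression is NULL) → nullable.
- dosage: DEFAULT only fills an omitted column; an explicit NULL is still allowed → nullable.
- dob: declared NOT NULL → not nullable.
- refills: CHECK does not forbid NULL (a CHECK constraint passes when its expression is NULL) → nullable.
- policy_no: CHECK does not forbid NULL (a CHECK constraint passes when its expression is NULL) → nullable.
- bed: declared NOT NULL → not nullable.

visit_id, dosage, refills, policy_no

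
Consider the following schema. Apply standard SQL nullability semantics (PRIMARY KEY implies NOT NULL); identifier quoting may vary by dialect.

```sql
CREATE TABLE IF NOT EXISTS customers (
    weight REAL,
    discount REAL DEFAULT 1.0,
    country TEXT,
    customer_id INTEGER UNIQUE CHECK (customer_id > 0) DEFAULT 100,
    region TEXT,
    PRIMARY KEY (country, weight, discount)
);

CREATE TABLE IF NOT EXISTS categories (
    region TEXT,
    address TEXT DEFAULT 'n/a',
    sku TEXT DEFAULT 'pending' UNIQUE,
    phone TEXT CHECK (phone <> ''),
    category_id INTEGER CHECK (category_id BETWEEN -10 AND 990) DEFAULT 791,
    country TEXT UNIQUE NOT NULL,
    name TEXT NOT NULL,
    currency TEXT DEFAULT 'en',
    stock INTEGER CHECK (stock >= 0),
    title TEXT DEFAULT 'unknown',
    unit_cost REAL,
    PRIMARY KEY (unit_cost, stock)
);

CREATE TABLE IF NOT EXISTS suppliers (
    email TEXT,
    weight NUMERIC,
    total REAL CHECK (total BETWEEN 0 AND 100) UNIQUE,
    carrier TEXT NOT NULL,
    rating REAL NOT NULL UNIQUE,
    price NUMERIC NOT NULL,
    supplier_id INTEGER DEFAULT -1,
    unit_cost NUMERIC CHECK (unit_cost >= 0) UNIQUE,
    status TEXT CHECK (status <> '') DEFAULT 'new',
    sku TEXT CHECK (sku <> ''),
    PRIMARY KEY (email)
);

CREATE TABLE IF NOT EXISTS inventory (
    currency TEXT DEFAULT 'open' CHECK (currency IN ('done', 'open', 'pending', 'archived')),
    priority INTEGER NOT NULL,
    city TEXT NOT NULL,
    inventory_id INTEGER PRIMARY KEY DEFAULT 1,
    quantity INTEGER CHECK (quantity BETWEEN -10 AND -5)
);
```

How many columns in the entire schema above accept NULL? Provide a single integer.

customers: 2 nullable (customer_id, region — PK (country, weight, discount) and explicit NOT NULL columns excluded).
categories: 7 nullable (region, address, sku, phone, category_id, currency, title — PK (unit_cost, stock) and explicit NOT NULL columns excluded).
suppliers: 6 nullable (weight, total, supplier_id, unit_cost, status, sku — PK (email) and explicit NOT NULL columns excluded).
inventory: 2 nullable (currency, quantity — PK (inventory_id) and explicit NOT NULL columns excluded).
Total: 2 + 7 + 6 + 2 = 17.

17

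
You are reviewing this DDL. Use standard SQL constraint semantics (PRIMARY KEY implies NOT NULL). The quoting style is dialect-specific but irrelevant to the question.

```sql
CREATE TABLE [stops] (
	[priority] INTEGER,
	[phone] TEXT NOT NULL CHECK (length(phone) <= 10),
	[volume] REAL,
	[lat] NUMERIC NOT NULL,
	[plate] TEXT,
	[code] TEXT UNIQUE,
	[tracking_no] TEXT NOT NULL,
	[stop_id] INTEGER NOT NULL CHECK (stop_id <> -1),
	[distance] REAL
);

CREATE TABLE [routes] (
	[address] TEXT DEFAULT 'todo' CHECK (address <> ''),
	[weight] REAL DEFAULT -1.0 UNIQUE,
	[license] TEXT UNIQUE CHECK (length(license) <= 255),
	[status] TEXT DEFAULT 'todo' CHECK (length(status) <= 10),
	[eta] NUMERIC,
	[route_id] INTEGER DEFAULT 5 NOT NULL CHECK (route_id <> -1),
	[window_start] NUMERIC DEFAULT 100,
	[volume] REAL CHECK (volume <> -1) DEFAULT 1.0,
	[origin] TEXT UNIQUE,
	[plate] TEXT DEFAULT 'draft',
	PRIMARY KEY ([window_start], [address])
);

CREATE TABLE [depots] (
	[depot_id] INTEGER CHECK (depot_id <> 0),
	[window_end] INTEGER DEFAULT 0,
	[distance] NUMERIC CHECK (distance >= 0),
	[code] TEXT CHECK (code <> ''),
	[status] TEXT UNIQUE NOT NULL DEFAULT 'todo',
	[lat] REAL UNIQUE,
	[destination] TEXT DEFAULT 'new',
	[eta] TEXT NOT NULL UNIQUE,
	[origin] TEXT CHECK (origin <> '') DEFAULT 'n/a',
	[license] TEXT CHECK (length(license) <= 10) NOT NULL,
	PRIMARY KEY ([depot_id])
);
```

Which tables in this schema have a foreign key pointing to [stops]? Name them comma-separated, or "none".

No REFERENCES clause anywhere in the schema names stops.

none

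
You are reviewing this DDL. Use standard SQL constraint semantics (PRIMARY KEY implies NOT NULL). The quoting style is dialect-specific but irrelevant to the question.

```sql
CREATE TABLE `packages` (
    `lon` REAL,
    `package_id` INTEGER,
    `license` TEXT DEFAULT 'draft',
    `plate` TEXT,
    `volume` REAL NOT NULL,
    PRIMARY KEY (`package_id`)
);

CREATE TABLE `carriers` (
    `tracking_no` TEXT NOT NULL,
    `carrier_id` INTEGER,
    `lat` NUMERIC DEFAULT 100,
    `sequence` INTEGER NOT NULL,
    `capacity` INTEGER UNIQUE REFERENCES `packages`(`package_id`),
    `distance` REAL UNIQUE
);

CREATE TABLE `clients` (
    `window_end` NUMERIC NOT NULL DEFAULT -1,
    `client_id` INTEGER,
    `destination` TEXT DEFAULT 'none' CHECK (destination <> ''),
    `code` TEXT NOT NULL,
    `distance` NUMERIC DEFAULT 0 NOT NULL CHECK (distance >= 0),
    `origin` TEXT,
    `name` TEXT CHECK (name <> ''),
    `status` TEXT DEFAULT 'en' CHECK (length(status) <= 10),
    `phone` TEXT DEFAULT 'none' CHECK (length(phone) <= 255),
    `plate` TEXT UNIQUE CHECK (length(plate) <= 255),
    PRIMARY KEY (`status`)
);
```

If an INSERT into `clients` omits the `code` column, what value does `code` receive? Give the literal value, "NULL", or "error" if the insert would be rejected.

error

code has no DEFAULT clause.
Omitting it would insert NULL, but it is declared NOT NULL, so the INSERT fails.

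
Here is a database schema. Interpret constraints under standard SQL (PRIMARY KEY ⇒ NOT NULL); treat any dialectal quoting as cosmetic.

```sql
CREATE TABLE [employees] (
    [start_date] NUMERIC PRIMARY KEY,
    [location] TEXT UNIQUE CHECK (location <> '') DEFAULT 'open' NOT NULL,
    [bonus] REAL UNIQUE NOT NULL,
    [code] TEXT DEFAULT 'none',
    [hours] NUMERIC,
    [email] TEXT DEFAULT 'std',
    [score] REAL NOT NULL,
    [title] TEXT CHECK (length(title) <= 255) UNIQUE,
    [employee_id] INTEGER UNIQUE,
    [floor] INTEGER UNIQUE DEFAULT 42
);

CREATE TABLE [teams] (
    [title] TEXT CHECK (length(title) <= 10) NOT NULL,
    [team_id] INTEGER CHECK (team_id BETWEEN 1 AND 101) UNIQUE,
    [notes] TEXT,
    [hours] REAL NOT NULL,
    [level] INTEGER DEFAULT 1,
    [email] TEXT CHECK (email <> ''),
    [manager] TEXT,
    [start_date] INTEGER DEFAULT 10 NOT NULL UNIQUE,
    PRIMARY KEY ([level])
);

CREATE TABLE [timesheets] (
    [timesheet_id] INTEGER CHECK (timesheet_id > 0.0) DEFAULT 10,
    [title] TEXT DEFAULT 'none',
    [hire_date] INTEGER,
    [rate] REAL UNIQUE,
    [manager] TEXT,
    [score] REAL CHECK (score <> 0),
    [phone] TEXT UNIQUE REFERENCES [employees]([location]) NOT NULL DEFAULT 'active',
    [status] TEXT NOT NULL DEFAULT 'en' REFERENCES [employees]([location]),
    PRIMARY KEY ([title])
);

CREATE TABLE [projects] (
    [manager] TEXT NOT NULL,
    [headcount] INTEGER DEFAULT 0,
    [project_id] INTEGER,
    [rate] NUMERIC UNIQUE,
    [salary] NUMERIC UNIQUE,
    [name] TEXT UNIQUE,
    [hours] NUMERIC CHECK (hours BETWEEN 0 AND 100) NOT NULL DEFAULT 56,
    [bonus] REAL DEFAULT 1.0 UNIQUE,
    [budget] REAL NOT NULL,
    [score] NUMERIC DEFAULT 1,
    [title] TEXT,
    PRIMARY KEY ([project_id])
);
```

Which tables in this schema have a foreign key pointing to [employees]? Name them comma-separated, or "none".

- timesheets.phone references employees(location).
- timesheets.status references employees(location).

timesheets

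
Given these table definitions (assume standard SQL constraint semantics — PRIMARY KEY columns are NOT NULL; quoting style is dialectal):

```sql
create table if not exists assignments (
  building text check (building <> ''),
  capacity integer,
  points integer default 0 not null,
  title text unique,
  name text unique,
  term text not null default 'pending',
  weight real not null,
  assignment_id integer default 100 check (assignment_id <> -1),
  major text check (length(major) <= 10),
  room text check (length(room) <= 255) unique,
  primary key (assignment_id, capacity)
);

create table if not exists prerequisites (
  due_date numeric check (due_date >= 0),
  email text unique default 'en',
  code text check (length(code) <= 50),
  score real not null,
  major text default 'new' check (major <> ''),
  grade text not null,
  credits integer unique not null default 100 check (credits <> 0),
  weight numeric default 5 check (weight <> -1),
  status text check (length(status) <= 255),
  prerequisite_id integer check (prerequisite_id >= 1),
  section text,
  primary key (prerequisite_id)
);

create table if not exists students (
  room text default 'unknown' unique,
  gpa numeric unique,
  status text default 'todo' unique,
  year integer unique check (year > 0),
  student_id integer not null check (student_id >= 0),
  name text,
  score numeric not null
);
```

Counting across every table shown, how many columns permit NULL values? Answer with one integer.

17

assignments: 5 nullable (building, title, name, major, room — PK (assignment_id, capacity) and explicit NOT NULL columns excluded).
prerequisites: 7 nullable (due_date, email, code, major, weight, status, section — PK (prerequisite_id) and explicit NOT NULL columns excluded).
students: 5 nullable (room, gpa, status, year, name — PK none and explicit NOT NULL columns excluded).
Total: 5 + 7 + 5 = 17.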